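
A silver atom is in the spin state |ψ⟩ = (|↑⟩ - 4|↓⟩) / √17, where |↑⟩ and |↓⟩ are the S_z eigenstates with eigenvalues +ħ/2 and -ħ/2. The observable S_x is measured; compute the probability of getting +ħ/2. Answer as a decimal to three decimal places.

0.265

|+x⟩ = (|↑⟩ + |↓⟩)/√2, so ⟨+x|ψ⟩ = (-3) / (√2·√17).
P = |-3|² / 34 = 9/34.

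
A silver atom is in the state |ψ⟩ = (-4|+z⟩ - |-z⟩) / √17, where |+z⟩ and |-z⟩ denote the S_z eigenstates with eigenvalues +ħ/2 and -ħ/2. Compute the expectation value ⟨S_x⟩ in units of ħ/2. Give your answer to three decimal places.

⟨σ_x⟩ = 2 Re(a* b)/(|a|²+|b|²) with a = -4, b = -1.
a* b = 4, so ⟨σ_x⟩ = 8/17.
⟨S_x⟩ = (ħ/2)·⟨σ_x⟩.

0.471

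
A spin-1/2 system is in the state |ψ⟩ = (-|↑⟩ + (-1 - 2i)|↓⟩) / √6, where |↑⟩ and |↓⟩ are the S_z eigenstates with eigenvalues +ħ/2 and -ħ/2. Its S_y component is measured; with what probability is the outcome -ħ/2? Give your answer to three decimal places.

0.167

|-y⟩ = (|↑⟩ - i|↓⟩)/√2, so ⟨-y|ψ⟩ = (1 - i) / (√2·√6).
P = |1 - i|² / 12 = 2/12.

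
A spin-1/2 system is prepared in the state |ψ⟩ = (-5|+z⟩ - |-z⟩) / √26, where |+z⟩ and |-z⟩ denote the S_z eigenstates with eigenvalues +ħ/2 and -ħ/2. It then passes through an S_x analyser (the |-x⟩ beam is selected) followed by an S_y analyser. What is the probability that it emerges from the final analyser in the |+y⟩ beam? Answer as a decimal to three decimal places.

0.154

First analyser (S_x): P(|-x⟩) = |⟨-x|ψ⟩|² = 16/52.
After stage 1 the state is |-x⟩; P(|+y⟩) = |⟨+y|-x⟩|² = 1/2.
Joint probability = 16/52 × 1/2 = 0.154.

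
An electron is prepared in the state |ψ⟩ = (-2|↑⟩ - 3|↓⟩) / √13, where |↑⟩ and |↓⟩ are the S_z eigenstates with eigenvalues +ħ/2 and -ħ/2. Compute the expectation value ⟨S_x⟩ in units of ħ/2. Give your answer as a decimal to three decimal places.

0.923

⟨σ_x⟩ = 2 Re(a* b)/(|a|²+|b|²) with a = -2, b = -3.
a* b = 6, so ⟨σ_x⟩ = 12/13.
⟨S_x⟩ = (ħ/2)·⟨σ_x⟩.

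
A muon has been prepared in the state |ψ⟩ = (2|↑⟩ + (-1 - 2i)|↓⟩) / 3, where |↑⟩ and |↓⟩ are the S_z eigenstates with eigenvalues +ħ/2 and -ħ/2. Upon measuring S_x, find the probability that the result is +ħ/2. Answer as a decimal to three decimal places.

|+x⟩ = (|↑⟩ + |↓⟩)/√2, so ⟨+x|ψ⟩ = (1 - 2i) / (√2·3).
P = |1 - 2i|² / 18 = 5/18.

0.278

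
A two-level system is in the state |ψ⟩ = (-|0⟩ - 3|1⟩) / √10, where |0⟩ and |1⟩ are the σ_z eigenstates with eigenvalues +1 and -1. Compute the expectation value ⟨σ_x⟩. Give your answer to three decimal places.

⟨σ_x⟩ = 2 Re(a* b)/(|a|²+|b|²) with a = -1, b = -3.
a* b = 3, so ⟨σ_x⟩ = 6/10.

0.600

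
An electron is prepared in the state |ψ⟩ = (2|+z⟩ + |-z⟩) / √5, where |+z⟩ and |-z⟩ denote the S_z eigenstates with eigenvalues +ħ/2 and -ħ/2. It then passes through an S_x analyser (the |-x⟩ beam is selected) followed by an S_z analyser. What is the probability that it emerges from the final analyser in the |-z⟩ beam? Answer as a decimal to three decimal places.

0.050

First analyser (S_x): P(|-x⟩) = |⟨-x|ψ⟩|² = 1/10.
After stage 1 the state is |-x⟩; P(|-z⟩) = |⟨-z|-x⟩|² = 1/2.
Joint probability = 1/10 × 1/2 = 0.050.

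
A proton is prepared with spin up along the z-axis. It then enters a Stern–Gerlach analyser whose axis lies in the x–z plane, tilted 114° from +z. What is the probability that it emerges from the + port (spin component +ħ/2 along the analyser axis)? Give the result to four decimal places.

0.2966

For spin-½, the probability of finding spin-up along an axis at angle θ to the initial spin direction is cos²(θ/2); spin-down is sin²(θ/2).
θ = 114°, so P = cos²(57°) ≈ 0.2966.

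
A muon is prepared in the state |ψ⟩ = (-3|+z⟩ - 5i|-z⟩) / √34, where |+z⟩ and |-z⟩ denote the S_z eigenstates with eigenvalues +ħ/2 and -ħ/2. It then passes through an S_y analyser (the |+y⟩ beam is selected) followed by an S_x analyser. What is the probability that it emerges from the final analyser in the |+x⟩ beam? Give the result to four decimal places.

First analyser (S_y): P(|+y⟩) = |⟨+y|ψ⟩|² = 64/68.
After stage 1 the state is |+y⟩; P(|+x⟩) = |⟨+x|+y⟩|² = 1/2.
Joint probability = 64/68 × 1/2 = 0.4706.

0.4706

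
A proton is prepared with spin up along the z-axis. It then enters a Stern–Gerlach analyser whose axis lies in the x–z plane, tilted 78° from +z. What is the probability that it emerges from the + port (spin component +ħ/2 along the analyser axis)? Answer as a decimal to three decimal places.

0.604

For spin-½, the probability of finding spin-up along an axis at angle θ to the initial spin direction is cos²(θ/2); spin-down is sin²(θ/2).
θ = 78°, so P = cos²(39°) ≈ 0.604.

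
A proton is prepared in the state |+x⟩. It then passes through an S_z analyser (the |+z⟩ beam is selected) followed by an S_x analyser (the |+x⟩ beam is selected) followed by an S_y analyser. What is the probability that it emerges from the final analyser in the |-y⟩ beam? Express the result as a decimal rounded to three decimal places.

First analyser (S_z): from |+x⟩, P(|+z⟩) = 1/2.
After stage 1 the state is |+z⟩; P(|+x⟩) = |⟨+x|+z⟩|² = 1/2.
After stage 2 the state is |+x⟩; P(|-y⟩) = |⟨-y|+x⟩|² = 1/2.
Joint probability = 1/2 × 1/2 × 1/2 = 0.125.

0.125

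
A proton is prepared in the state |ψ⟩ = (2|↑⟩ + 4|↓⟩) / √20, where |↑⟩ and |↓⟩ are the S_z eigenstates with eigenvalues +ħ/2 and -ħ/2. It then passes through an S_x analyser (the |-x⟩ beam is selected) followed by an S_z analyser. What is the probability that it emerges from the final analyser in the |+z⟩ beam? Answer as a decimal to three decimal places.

First analyser (S_x): P(|-x⟩) = |⟨-x|ψ⟩|² = 4/40.
After stage 1 the state is |-x⟩; P(|+z⟩) = |⟨+z|-x⟩|² = 1/2.
Joint probability = 4/40 × 1/2 = 0.050.

0.050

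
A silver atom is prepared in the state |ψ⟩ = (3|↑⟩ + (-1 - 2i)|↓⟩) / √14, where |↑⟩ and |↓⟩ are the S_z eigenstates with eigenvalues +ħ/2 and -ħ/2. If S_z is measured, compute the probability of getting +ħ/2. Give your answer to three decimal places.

0.643

The +ħ/2 outcome corresponds to |↑⟩. Its amplitude in |ψ⟩ is 3/√14.
P = |3|² / 14 = 9/14.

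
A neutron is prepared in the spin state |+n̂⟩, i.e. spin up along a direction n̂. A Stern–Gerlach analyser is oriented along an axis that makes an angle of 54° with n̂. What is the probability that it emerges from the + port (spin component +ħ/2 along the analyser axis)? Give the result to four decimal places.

For spin-½, the probability of finding spin-up along an axis at angle θ to the initial spin direction is cos²(θ/2); spin-down is sin²(θ/2).
θ = 54°, so P = cos²(27°) ≈ 0.7939.

0.7939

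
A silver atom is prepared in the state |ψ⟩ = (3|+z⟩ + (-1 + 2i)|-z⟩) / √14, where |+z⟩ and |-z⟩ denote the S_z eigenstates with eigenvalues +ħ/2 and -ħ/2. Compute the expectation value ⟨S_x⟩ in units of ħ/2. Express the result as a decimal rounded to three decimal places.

-0.429

⟨σ_x⟩ = 2 Re(a* b)/(|a|²+|b|²) with a = 3, b = (-1 + 2i).
a* b = (-3 + 6i), so ⟨σ_x⟩ = -6/14.
⟨S_x⟩ = (ħ/2)·⟨σ_x⟩.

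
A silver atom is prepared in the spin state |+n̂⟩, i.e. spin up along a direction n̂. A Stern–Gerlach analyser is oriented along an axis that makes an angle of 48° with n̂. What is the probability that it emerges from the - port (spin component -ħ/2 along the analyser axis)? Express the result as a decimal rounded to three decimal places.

For spin-½, the probability of finding spin-up along an axis at angle θ to the initial spin direction is cos²(θ/2); spin-down is sin²(θ/2).
θ = 48°, so P = sin²(24°) ≈ 0.165.

0.165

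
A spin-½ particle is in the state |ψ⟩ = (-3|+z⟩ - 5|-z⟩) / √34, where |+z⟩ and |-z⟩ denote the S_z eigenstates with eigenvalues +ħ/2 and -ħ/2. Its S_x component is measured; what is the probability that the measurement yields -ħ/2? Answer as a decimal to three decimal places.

0.059

|-x⟩ = (|+z⟩ - |-z⟩)/√2, so ⟨-x|ψ⟩ = (2) / (√2·√34).
P = |2|² / 68 = 4/68.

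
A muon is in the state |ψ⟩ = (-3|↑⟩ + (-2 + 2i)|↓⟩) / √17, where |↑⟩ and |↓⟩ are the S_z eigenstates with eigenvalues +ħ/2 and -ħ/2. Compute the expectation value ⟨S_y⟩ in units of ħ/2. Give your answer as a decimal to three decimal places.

⟨σ_y⟩ = 2 Im(a* b)/(|a|²+|b|²) with a = -3, b = (-2 + 2i).
a* b = (6 - 6i), so ⟨σ_y⟩ = -12/17.
⟨S_y⟩ = (ħ/2)·⟨σ_y⟩.

-0.706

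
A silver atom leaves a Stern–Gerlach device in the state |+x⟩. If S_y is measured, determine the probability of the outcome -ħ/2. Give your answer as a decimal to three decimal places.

In the S_z basis, |+x⟩ = (|+z⟩ + |-z⟩)/√2 and |-y⟩ = (|+z⟩ - i|-z⟩)/√2.
|⟨-y|+x⟩|² = 1/2.

0.500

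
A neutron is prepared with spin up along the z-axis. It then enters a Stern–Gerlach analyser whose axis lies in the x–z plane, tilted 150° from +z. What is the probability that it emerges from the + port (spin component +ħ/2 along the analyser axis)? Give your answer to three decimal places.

0.067

For spin-½, the probability of finding spin-up along an axis at angle θ to the initial spin direction is cos²(θ/2); spin-down is sin²(θ/2).
θ = 150°, so P = cos²(75°) ≈ 0.067.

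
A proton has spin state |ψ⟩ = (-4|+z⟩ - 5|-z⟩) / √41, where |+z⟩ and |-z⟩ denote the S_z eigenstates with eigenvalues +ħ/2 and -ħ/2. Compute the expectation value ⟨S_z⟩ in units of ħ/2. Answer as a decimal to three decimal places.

⟨σ_z⟩ = |a|² - |b|² divided by |a|²+|b|², with a, b the |+z⟩, |-z⟩ amplitudes.
= (16 - 25)/41 = -9/41.
⟨S_z⟩ = (ħ/2)·⟨σ_z⟩.

-0.220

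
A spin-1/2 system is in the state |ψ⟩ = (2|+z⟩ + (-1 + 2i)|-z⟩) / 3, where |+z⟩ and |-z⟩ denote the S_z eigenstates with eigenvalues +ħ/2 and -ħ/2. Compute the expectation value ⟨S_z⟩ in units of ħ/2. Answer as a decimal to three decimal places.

-0.111

⟨σ_z⟩ = |a|² - |b|² divided by |a|²+|b|², with a, b the |+z⟩, |-z⟩ amplitudes.
= (4 - 5)/9 = -1/9.
⟨S_z⟩ = (ħ/2)·⟨σ_z⟩.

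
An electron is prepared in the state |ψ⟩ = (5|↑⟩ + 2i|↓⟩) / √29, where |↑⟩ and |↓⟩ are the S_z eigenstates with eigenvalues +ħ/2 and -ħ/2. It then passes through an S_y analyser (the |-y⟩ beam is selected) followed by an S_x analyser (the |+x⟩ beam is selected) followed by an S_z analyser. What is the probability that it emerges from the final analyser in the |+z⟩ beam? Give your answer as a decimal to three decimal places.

0.039

First analyser (S_y): P(|-y⟩) = |⟨-y|ψ⟩|² = 9/58.
After stage 1 the state is |-y⟩; P(|+x⟩) = |⟨+x|-y⟩|² = 1/2.
After stage 2 the state is |+x⟩; P(|+z⟩) = |⟨+z|+x⟩|² = 1/2.
Joint probability = 9/58 × 1/2 × 1/2 = 0.039.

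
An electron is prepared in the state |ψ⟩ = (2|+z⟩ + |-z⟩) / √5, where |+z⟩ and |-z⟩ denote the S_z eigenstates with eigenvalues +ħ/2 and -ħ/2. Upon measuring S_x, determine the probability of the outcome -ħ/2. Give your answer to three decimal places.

|-x⟩ = (|+z⟩ - |-z⟩)/√2, so ⟨-x|ψ⟩ = (1) / (√2·√5).
P = |1|² / 10 = 1/10.

0.100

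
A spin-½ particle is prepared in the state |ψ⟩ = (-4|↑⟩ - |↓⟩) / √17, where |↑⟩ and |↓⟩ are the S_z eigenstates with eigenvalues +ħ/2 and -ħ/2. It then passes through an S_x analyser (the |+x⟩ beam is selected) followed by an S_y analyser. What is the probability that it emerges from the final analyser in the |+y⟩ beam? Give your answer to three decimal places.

0.368

First analyser (S_x): P(|+x⟩) = |⟨+x|ψ⟩|² = 25/34.
After stage 1 the state is |+x⟩; P(|+y⟩) = |⟨+y|+x⟩|² = 1/2.
Joint probability = 25/34 × 1/2 = 0.368.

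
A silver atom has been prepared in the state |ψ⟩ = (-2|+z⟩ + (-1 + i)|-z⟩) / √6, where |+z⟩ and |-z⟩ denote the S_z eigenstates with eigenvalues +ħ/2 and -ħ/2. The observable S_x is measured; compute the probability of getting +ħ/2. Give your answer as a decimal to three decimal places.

|+x⟩ = (|+z⟩ + |-z⟩)/√2, so ⟨+x|ψ⟩ = (-3 + i) / (√2·√6).
P = |-3 + i|² / 12 = 10/12.

0.833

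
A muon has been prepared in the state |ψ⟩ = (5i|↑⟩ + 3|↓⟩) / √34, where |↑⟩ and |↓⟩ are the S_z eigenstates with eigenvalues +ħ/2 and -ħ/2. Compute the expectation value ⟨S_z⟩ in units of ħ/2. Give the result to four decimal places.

0.4706

⟨σ_z⟩ = |a|² - |b|² divided by |a|²+|b|², with a, b the |↑⟩, |↓⟩ amplitudes.
= (25 - 9)/34 = 16/34.
⟨S_z⟩ = (ħ/2)·⟨σ_z⟩.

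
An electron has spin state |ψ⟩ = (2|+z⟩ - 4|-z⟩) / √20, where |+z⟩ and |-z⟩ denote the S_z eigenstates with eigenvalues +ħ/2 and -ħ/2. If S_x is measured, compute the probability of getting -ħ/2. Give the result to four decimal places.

0.9000

|-x⟩ = (|+z⟩ - |-z⟩)/√2, so ⟨-x|ψ⟩ = (6) / (√2·√20).
P = |6|² / 40 = 36/40.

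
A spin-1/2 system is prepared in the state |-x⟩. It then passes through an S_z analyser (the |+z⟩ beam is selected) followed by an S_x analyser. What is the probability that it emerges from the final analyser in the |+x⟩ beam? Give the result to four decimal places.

First analyser (S_z): from |-x⟩, P(|+z⟩) = 1/2.
After stage 1 the state is |+z⟩; P(|+x⟩) = |⟨+x|+z⟩|² = 1/2.
Joint probability = 1/2 × 1/2 = 0.2500.

0.2500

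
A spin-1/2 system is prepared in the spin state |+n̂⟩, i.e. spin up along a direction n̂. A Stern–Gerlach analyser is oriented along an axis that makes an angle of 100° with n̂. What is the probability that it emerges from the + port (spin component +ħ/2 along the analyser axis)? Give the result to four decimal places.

For spin-½, the probability of finding spin-up along an axis at angle θ to the initial spin direction is cos²(θ/2); spin-down is sin²(θ/2).
θ = 100°, so P = cos²(50°) ≈ 0.4132.

0.4132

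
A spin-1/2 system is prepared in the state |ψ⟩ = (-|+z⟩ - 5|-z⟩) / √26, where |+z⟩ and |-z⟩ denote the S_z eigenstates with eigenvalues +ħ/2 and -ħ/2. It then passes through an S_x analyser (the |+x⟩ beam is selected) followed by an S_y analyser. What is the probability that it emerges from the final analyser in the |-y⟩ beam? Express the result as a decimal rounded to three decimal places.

First analyser (S_x): P(|+x⟩) = |⟨+x|ψ⟩|² = 36/52.
After stage 1 the state is |+x⟩; P(|-y⟩) = |⟨-y|+x⟩|² = 1/2.
Joint probability = 36/52 × 1/2 = 0.346.

0.346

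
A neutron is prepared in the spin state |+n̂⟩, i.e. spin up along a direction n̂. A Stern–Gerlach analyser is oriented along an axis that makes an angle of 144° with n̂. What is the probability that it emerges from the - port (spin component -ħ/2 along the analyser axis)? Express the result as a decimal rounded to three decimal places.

For spin-½, the probability of finding spin-up along an axis at angle θ to the initial spin direction is cos²(θ/2); spin-down is sin²(θ/2).
θ = 144°, so P = sin²(72°) ≈ 0.905.

0.905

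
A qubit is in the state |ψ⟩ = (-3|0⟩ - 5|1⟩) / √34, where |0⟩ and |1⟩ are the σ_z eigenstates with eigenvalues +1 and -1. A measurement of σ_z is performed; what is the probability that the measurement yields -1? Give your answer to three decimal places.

0.735

The -1 outcome corresponds to |1⟩. Its amplitude in |ψ⟩ is -5/√34.
P = |-5|² / 34 = 25/34.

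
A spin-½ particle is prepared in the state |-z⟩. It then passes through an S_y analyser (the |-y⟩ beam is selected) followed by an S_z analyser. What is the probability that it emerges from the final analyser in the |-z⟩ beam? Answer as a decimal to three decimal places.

First analyser (S_y): from |-z⟩, P(|-y⟩) = 1/2.
After stage 1 the state is |-y⟩; P(|-z⟩) = |⟨-z|-y⟩|² = 1/2.
Joint probability = 1/2 × 1/2 = 0.250.

0.250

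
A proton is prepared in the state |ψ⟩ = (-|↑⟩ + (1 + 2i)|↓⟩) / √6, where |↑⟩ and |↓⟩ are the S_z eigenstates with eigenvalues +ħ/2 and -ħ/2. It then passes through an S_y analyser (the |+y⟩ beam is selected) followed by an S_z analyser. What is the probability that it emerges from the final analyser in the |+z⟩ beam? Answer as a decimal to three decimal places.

0.083

First analyser (S_y): P(|+y⟩) = |⟨+y|ψ⟩|² = 2/12.
After stage 1 the state is |+y⟩; P(|+z⟩) = |⟨+z|+y⟩|² = 1/2.
Joint probability = 2/12 × 1/2 = 0.083.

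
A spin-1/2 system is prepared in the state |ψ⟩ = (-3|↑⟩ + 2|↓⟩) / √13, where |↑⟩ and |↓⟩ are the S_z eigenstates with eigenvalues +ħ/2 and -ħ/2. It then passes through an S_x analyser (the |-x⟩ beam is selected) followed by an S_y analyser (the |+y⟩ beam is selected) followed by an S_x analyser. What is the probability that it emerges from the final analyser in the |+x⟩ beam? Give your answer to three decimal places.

First analyser (S_x): P(|-x⟩) = |⟨-x|ψ⟩|² = 25/26.
After stage 1 the state is |-x⟩; P(|+y⟩) = |⟨+y|-x⟩|² = 1/2.
After stage 2 the state is |+y⟩; P(|+x⟩) = |⟨+x|+y⟩|² = 1/2.
Joint probability = 25/26 × 1/2 × 1/2 = 0.240.

0.240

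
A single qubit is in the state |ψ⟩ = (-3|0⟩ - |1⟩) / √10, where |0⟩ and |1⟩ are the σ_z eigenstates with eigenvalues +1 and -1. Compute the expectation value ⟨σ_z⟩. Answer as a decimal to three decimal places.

0.800

⟨σ_z⟩ = |a|² - |b|² divided by |a|²+|b|², with a, b the |0⟩, |1⟩ amplitudes.
= (9 - 1)/10 = 8/10.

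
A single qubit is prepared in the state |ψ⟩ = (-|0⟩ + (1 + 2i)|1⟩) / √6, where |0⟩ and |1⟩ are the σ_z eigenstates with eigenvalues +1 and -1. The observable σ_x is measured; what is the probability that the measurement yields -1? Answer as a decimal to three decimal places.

0.667

|-x⟩ = (|0⟩ - |1⟩)/√2, so ⟨-x|ψ⟩ = (-2 - 2i) / (√2·√6).
P = |-2 - 2i|² / 12 = 8/12.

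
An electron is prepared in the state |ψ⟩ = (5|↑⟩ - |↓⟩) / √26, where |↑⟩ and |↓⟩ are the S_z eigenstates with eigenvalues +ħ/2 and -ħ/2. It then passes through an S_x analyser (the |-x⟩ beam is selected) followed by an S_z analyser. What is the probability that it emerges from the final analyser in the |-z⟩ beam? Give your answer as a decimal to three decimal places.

0.346

First analyser (S_x): P(|-x⟩) = |⟨-x|ψ⟩|² = 36/52.
After stage 1 the state is |-x⟩; P(|-z⟩) = |⟨-z|-x⟩|² = 1/2.
Joint probability = 36/52 × 1/2 = 0.346.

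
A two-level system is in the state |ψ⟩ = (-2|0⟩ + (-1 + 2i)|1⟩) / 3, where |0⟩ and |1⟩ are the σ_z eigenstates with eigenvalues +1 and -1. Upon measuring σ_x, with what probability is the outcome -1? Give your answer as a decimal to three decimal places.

|-x⟩ = (|0⟩ - |1⟩)/√2, so ⟨-x|ψ⟩ = (-1 - 2i) / (√2·3).
P = |-1 - 2i|² / 18 = 5/18.

0.278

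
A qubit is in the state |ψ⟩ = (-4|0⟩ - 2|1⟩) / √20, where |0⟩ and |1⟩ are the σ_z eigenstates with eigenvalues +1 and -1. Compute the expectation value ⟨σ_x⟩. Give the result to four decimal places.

⟨σ_x⟩ = 2 Re(a* b)/(|a|²+|b|²) with a = -4, b = -2.
a* b = 8, so ⟨σ_x⟩ = 16/20.

0.8000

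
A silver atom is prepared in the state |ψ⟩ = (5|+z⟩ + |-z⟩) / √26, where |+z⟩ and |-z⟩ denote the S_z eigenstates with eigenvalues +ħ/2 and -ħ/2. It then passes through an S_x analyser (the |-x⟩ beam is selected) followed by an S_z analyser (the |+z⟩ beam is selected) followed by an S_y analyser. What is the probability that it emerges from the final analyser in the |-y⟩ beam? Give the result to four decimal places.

First analyser (S_x): P(|-x⟩) = |⟨-x|ψ⟩|² = 16/52.
After stage 1 the state is |-x⟩; P(|+z⟩) = |⟨+z|-x⟩|² = 1/2.
After stage 2 the state is |+z⟩; P(|-y⟩) = |⟨-y|+z⟩|² = 1/2.
Joint probability = 16/52 × 1/2 × 1/2 = 0.0769.

0.0769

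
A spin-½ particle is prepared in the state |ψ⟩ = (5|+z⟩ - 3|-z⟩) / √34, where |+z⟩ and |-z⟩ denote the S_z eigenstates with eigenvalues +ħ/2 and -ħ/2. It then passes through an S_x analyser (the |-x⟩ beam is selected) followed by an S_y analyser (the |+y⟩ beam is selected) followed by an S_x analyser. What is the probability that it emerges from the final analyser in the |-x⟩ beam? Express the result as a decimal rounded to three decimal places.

0.235

First analyser (S_x): P(|-x⟩) = |⟨-x|ψ⟩|² = 64/68.
After stage 1 the state is |-x⟩; P(|+y⟩) = |⟨+y|-x⟩|² = 1/2.
After stage 2 the state is |+y⟩; P(|-x⟩) = |⟨-x|+y⟩|² = 1/2.
Joint probability = 64/68 × 1/2 × 1/2 = 0.235.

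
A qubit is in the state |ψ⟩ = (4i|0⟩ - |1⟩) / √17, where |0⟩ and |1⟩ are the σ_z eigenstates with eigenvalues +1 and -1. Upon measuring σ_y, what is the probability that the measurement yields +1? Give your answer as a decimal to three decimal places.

|+y⟩ = (|0⟩ + i|1⟩)/√2, so ⟨+y|ψ⟩ = (5i) / (√2·√17).
P = |5i|² / 34 = 25/34.

0.735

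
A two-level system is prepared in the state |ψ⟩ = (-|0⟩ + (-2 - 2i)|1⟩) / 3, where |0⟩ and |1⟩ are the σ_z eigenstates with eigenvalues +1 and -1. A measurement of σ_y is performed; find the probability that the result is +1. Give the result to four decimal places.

|+y⟩ = (|0⟩ + i|1⟩)/√2, so ⟨+y|ψ⟩ = (-3 + 2i) / (√2·3).
P = |-3 + 2i|² / 18 = 13/18.

0.7222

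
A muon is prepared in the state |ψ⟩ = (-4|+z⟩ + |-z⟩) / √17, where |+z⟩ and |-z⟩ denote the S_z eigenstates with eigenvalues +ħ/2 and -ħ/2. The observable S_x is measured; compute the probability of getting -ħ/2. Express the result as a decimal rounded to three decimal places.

0.735

|-x⟩ = (|+z⟩ - |-z⟩)/√2, so ⟨-x|ψ⟩ = (-5) / (√2·√17).
P = |-5|² / 34 = 25/34.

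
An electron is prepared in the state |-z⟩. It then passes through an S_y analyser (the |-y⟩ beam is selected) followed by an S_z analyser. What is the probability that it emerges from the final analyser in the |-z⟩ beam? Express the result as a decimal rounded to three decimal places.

First analyser (S_y): from |-z⟩, P(|-y⟩) = 1/2.
After stage 1 the state is |-y⟩; P(|-z⟩) = |⟨-z|-y⟩|² = 1/2.
Joint probability = 1/2 × 1/2 = 0.250.

0.250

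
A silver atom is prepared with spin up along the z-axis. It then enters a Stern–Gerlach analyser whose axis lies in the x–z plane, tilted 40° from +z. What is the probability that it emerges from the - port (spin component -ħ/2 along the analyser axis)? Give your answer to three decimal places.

0.117

For spin-½, the probability of finding spin-up along an axis at angle θ to the initial spin direction is cos²(θ/2); spin-down is sin²(θ/2).
θ = 40°, so P = sin²(20°) ≈ 0.117.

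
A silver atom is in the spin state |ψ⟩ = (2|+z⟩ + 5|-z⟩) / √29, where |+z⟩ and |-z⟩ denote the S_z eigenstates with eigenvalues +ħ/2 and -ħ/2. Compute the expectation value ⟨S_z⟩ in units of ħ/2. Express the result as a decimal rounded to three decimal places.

⟨σ_z⟩ = |a|² - |b|² divided by |a|²+|b|², with a, b the |+z⟩, |-z⟩ amplitudes.
= (4 - 25)/29 = -21/29.
⟨S_z⟩ = (ħ/2)·⟨σ_z⟩.

-0.724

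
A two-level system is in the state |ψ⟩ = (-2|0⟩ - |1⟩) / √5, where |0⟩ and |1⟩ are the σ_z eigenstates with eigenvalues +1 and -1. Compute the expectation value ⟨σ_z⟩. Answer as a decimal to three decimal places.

⟨σ_z⟩ = |a|² - |b|² divided by |a|²+|b|², with a, b the |0⟩, |1⟩ amplitudes.
= (4 - 1)/5 = 3/5.

0.600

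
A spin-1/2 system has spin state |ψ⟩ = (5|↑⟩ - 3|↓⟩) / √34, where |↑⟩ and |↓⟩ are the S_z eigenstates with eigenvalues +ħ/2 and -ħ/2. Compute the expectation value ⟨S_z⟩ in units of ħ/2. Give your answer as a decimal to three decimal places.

⟨σ_z⟩ = |a|² - |b|² divided by |a|²+|b|², with a, b the |↑⟩, |↓⟩ amplitudes.
= (25 - 9)/34 = 16/34.
⟨S_z⟩ = (ħ/2)·⟨σ_z⟩.

0.471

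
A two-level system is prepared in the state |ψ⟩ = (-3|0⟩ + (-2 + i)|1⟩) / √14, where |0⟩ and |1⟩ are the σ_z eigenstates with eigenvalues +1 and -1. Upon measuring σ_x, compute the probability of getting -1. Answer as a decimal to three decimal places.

0.071

|-x⟩ = (|0⟩ - |1⟩)/√2, so ⟨-x|ψ⟩ = (-1 - i) / (√2·√14).
P = |-1 - i|² / 28 = 2/28.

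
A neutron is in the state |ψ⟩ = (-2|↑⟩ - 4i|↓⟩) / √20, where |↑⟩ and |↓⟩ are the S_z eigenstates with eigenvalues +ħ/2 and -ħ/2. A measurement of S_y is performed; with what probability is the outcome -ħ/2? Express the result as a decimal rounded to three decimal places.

0.100

|-y⟩ = (|↑⟩ - i|↓⟩)/√2, so ⟨-y|ψ⟩ = (2) / (√2·√20).
P = |2|² / 40 = 4/40.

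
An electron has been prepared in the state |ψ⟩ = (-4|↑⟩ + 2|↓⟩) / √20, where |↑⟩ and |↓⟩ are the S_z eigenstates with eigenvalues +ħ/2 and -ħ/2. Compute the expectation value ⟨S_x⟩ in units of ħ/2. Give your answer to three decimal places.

-0.800

⟨σ_x⟩ = 2 Re(a* b)/(|a|²+|b|²) with a = -4, b = 2.
a* b = -8, so ⟨σ_x⟩ = -16/20.
⟨S_x⟩ = (ħ/2)·⟨σ_x⟩.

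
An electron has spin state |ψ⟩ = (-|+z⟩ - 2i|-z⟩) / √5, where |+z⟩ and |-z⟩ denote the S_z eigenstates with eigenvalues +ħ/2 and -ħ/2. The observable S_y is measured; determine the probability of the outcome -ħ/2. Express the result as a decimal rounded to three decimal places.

|-y⟩ = (|+z⟩ - i|-z⟩)/√2, so ⟨-y|ψ⟩ = (1) / (√2·√5).
P = |1|² / 10 = 1/10.

0.100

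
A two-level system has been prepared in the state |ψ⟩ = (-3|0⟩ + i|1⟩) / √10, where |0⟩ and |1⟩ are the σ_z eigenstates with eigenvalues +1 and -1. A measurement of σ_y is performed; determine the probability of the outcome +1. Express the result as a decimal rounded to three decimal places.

|+y⟩ = (|0⟩ + i|1⟩)/√2, so ⟨+y|ψ⟩ = (-2) / (√2·√10).
P = |-2|² / 20 = 4/20.

0.200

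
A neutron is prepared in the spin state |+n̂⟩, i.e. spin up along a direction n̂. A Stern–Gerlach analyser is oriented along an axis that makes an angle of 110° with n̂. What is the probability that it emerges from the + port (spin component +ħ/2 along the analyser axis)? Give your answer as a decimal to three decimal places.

For spin-½, the probability of finding spin-up along an axis at angle θ to the initial spin direction is cos²(θ/2); spin-down is sin²(θ/2).
θ = 110°, so P = cos²(55°) ≈ 0.329.

0.329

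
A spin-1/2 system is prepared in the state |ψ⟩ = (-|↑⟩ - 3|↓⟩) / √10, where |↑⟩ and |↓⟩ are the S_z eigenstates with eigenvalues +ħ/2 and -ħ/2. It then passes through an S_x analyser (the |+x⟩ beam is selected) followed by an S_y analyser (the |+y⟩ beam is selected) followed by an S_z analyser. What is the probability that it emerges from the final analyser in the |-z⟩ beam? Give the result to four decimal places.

0.2000

First analyser (S_x): P(|+x⟩) = |⟨+x|ψ⟩|² = 16/20.
After stage 1 the state is |+x⟩; P(|+y⟩) = |⟨+y|+x⟩|² = 1/2.
After stage 2 the state is |+y⟩; P(|-z⟩) = |⟨-z|+y⟩|² = 1/2.
Joint probability = 16/20 × 1/2 × 1/2 = 0.2000.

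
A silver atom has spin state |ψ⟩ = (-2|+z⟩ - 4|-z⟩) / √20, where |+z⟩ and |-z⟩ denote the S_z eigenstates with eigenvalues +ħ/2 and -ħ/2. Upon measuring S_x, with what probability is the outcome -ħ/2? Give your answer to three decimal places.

0.100

|-x⟩ = (|+z⟩ - |-z⟩)/√2, so ⟨-x|ψ⟩ = (2) / (√2·√20).
P = |2|² / 40 = 4/40.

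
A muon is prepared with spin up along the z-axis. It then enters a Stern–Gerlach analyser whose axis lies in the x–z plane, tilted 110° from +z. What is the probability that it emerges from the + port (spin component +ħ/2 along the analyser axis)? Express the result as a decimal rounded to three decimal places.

For spin-½, the probability of finding spin-up along an axis at angle θ to the initial spin direction is cos²(θ/2); spin-down is sin²(θ/2).
θ = 110°, so P = cos²(55°) ≈ 0.329.

0.329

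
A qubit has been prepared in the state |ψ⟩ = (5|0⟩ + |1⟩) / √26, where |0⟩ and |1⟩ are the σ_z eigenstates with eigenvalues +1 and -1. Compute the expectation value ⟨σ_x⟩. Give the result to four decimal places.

⟨σ_x⟩ = 2 Re(a* b)/(|a|²+|b|²) with a = 5, b = 1.
a* b = 5, so ⟨σ_x⟩ = 10/26.

0.3846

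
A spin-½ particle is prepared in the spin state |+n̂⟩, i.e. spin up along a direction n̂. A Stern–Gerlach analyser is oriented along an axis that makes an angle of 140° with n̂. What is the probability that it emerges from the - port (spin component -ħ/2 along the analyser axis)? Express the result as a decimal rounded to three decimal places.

For spin-½, the probability of finding spin-up along an axis at angle θ to the initial spin direction is cos²(θ/2); spin-down is sin²(θ/2).
θ = 140°, so P = sin²(70°) ≈ 0.883.

0.883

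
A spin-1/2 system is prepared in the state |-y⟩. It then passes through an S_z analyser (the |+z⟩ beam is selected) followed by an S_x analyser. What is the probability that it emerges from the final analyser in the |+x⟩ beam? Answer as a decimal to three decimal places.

First analyser (S_z): from |-y⟩, P(|+z⟩) = 1/2.
After stage 1 the state is |+z⟩; P(|+x⟩) = |⟨+x|+z⟩|² = 1/2.
Joint probability = 1/2 × 1/2 = 0.250.

0.250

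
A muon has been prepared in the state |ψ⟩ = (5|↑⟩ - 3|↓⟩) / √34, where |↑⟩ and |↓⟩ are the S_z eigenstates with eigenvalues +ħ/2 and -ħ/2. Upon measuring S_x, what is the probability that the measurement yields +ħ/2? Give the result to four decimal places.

|+x⟩ = (|↑⟩ + |↓⟩)/√2, so ⟨+x|ψ⟩ = (2) / (√2·√34).
P = |2|² / 68 = 4/68.

0.0588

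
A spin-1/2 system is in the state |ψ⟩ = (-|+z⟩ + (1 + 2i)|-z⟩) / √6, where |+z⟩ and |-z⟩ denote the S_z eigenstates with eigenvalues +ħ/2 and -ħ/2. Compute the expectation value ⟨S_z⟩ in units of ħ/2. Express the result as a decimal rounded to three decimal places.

⟨σ_z⟩ = |a|² - |b|² divided by |a|²+|b|², with a, b the |+z⟩, |-z⟩ amplitudes.
= (1 - 5)/6 = -4/6.
⟨S_z⟩ = (ħ/2)·⟨σ_z⟩.

-0.667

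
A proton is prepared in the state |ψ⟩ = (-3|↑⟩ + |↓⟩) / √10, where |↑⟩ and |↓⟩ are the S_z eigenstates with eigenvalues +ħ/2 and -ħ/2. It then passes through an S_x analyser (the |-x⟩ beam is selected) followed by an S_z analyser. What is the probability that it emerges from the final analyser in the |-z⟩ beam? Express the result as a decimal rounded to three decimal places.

First analyser (S_x): P(|-x⟩) = |⟨-x|ψ⟩|² = 16/20.
After stage 1 the state is |-x⟩; P(|-z⟩) = |⟨-z|-x⟩|² = 1/2.
Joint probability = 16/20 × 1/2 = 0.400.

0.400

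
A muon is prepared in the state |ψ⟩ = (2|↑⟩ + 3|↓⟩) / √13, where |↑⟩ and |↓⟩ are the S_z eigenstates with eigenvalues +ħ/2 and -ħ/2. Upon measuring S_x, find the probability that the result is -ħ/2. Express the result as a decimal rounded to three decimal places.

|-x⟩ = (|↑⟩ - |↓⟩)/√2, so ⟨-x|ψ⟩ = (-1) / (√2·√13).
P = |-1|² / 26 = 1/26.

0.038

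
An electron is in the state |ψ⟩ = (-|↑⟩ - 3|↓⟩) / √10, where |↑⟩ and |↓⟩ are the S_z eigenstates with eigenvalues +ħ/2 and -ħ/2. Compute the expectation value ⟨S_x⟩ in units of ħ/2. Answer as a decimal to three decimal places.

⟨σ_x⟩ = 2 Re(a* b)/(|a|²+|b|²) with a = -1, b = -3.
a* b = 3, so ⟨σ_x⟩ = 6/10.
⟨S_x⟩ = (ħ/2)·⟨σ_x⟩.

0.600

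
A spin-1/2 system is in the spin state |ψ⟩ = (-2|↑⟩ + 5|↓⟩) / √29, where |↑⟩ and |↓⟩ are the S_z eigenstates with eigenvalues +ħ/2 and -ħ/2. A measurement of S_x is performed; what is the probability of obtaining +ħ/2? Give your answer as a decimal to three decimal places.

|+x⟩ = (|↑⟩ + |↓⟩)/√2, so ⟨+x|ψ⟩ = (3) / (√2·√29).
P = |3|² / 58 = 9/58.

0.155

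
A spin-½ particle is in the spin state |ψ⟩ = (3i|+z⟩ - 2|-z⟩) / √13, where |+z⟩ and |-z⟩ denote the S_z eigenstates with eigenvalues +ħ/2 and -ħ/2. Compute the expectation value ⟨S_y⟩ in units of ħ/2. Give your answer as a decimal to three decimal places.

⟨σ_y⟩ = 2 Im(a* b)/(|a|²+|b|²) with a = 3i, b = -2.
a* b = 6i, so ⟨σ_y⟩ = 12/13.
⟨S_y⟩ = (ħ/2)·⟨σ_y⟩.

0.923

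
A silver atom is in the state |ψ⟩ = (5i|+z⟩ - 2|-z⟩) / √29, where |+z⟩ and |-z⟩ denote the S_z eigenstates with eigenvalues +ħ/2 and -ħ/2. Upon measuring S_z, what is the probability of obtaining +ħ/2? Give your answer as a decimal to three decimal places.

0.862

The +ħ/2 outcome corresponds to |+z⟩. Its amplitude in |ψ⟩ is 5i/√29.
P = |5i|² / 29 = 25/29.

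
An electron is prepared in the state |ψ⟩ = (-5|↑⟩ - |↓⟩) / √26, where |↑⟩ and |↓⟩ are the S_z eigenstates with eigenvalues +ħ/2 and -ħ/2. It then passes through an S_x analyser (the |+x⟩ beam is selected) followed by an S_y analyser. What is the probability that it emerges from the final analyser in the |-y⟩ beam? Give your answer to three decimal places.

0.346

First analyser (S_x): P(|+x⟩) = |⟨+x|ψ⟩|² = 36/52.
After stage 1 the state is |+x⟩; P(|-y⟩) = |⟨-y|+x⟩|² = 1/2.
Joint probability = 36/52 × 1/2 = 0.346.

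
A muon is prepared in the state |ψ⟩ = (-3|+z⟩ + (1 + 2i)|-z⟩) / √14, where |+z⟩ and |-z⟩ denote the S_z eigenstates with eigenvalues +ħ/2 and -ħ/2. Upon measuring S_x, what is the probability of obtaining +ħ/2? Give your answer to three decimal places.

|+x⟩ = (|+z⟩ + |-z⟩)/√2, so ⟨+x|ψ⟩ = (-2 + 2i) / (√2·√14).
P = |-2 + 2i|² / 28 = 8/28.

0.286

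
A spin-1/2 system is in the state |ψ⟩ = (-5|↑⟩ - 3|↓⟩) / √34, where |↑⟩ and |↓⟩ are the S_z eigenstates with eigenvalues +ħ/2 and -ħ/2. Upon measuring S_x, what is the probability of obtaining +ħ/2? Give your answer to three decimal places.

|+x⟩ = (|↑⟩ + |↓⟩)/√2, so ⟨+x|ψ⟩ = (-8) / (√2·√34).
P = |-8|² / 68 = 64/68.

0.941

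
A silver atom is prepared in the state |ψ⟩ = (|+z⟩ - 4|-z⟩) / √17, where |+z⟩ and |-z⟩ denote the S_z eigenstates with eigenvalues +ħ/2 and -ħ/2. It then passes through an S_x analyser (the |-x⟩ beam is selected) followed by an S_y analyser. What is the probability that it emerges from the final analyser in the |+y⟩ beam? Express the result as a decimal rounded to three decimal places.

0.368

First analyser (S_x): P(|-x⟩) = |⟨-x|ψ⟩|² = 25/34.
After stage 1 the state is |-x⟩; P(|+y⟩) = |⟨+y|-x⟩|² = 1/2.
Joint probability = 25/34 × 1/2 = 0.368.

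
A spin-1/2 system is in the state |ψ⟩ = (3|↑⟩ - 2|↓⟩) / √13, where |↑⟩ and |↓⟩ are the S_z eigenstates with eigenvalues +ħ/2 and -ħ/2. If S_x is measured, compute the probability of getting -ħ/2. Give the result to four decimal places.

0.9615

|-x⟩ = (|↑⟩ - |↓⟩)/√2, so ⟨-x|ψ⟩ = (5) / (√2·√13).
P = |5|² / 26 = 25/26.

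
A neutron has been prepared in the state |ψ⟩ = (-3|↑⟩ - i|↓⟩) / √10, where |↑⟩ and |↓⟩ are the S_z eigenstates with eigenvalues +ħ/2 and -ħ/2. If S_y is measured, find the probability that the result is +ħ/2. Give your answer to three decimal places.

0.800

|+y⟩ = (|↑⟩ + i|↓⟩)/√2, so ⟨+y|ψ⟩ = (-4) / (√2·√10).
P = |-4|² / 20 = 16/20.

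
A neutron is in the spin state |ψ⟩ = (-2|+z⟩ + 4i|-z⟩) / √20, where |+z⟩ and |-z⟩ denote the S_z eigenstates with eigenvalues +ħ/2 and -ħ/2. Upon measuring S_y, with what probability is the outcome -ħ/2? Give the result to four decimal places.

|-y⟩ = (|+z⟩ - i|-z⟩)/√2, so ⟨-y|ψ⟩ = (-6) / (√2·√20).
P = |-6|² / 40 = 36/40.

0.9000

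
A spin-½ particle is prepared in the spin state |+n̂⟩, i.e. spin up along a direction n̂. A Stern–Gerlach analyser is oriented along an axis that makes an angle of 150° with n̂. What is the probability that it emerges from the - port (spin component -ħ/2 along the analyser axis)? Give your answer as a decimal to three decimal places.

For spin-½, the probability of finding spin-up along an axis at angle θ to the initial spin direction is cos²(θ/2); spin-down is sin²(θ/2).
θ = 150°, so P = sin²(75°) ≈ 0.933.

0.933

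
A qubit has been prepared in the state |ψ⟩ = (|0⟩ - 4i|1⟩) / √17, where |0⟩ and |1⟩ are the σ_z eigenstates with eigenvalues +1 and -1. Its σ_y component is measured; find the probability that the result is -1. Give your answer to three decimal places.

0.735

|-y⟩ = (|0⟩ - i|1⟩)/√2, so ⟨-y|ψ⟩ = (5) / (√2·√17).
P = |5|² / 34 = 25/34.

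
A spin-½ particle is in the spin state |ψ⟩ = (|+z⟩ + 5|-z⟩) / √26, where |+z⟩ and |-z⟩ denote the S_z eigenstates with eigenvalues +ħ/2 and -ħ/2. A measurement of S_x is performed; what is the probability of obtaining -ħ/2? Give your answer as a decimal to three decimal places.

|-x⟩ = (|+z⟩ - |-z⟩)/√2, so ⟨-x|ψ⟩ = (-4) / (√2·√26).
P = |-4|² / 52 = 16/52.

0.308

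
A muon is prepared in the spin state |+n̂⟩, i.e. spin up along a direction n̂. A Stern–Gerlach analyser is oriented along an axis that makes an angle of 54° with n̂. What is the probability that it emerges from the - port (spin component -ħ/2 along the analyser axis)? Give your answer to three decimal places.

For spin-½, the probability of finding spin-up along an axis at angle θ to the initial spin direction is cos²(θ/2); spin-down is sin²(θ/2).
θ = 54°, so P = sin²(27°) ≈ 0.206.

0.206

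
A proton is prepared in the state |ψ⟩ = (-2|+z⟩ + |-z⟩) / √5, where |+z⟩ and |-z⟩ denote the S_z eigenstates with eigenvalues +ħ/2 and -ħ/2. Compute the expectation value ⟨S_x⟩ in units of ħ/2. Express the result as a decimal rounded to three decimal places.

⟨σ_x⟩ = 2 Re(a* b)/(|a|²+|b|²) with a = -2, b = 1.
a* b = -2, so ⟨σ_x⟩ = -4/5.
⟨S_x⟩ = (ħ/2)·⟨σ_x⟩.

-0.800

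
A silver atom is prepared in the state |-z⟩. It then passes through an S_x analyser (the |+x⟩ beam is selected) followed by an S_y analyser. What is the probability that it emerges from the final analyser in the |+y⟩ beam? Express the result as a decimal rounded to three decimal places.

0.250

First analyser (S_x): from |-z⟩, P(|+x⟩) = 1/2.
After stage 1 the state is |+x⟩; P(|+y⟩) = |⟨+y|+x⟩|² = 1/2.
Joint probability = 1/2 × 1/2 = 0.250.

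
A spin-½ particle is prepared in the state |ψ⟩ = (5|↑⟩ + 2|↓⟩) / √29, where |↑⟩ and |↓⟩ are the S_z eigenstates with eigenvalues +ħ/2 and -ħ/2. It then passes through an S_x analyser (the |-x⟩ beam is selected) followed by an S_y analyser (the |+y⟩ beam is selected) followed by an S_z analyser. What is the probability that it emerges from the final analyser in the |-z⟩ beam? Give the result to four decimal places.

First analyser (S_x): P(|-x⟩) = |⟨-x|ψ⟩|² = 9/58.
After stage 1 the state is |-x⟩; P(|+y⟩) = |⟨+y|-x⟩|² = 1/2.
After stage 2 the state is |+y⟩; P(|-z⟩) = |⟨-z|+y⟩|² = 1/2.
Joint probability = 9/58 × 1/2 × 1/2 = 0.0388.

0.0388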